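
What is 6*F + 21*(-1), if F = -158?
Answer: -969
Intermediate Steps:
6*F + 21*(-1) = 6*(-158) + 21*(-1) = -948 - 21 = -969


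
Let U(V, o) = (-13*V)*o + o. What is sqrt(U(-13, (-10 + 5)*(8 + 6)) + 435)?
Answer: I*sqrt(11465) ≈ 107.07*I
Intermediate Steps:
U(V, o) = o - 13*V*o (U(V, o) = -13*V*o + o = o - 13*V*o)
sqrt(U(-13, (-10 + 5)*(8 + 6)) + 435) = sqrt(((-10 + 5)*(8 + 6))*(1 - 13*(-13)) + 435) = sqrt((-5*14)*(1 + 169) + 435) = sqrt(-70*170 + 435) = sqrt(-11900 + 435) = sqrt(-11465) = I*sqrt(11465)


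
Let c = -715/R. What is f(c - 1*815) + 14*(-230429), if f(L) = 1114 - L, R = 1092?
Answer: -270822413/84 ≈ -3.2241e+6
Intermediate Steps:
c = -55/84 (c = -715/1092 = -715*1/1092 = -55/84 ≈ -0.65476)
f(c - 1*815) + 14*(-230429) = (1114 - (-55/84 - 1*815)) + 14*(-230429) = (1114 - (-55/84 - 815)) - 3226006 = (1114 - 1*(-68515/84)) - 3226006 = (1114 + 68515/84) - 3226006 = 162091/84 - 3226006 = -270822413/84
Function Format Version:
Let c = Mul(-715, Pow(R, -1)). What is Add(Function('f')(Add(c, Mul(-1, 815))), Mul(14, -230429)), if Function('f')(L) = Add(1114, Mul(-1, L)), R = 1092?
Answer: Rational(-270822413, 84) ≈ -3.2241e+6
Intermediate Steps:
c = Rational(-55, 84) (c = Mul(-715, Pow(1092, -1)) = Mul(-715, Rational(1, 1092)) = Rational(-55, 84) ≈ -0.65476)
Add(Function('f')(Add(c, Mul(-1, 815))), Mul(14, -230429)) = Add(Add(1114, Mul(-1, Add(Rational(-55, 84), Mul(-1, 815)))), Mul(14, -230429)) = Add(Add(1114, Mul(-1, Add(Rational(-55, 84), -815))), -3226006) = Add(Add(1114, Mul(-1, Rational(-68515, 84))), -3226006) = Add(Add(1114, Rational(68515, 84)), -3226006) = Add(Rational(162091, 84), -3226006) = Rational(-270822413, 84)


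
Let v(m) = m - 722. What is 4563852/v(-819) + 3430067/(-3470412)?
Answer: -15843732480271/5347904892 ≈ -2962.6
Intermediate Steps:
v(m) = -722 + m
4563852/v(-819) + 3430067/(-3470412) = 4563852/(-722 - 819) + 3430067/(-3470412) = 4563852/(-1541) + 3430067*(-1/3470412) = 4563852*(-1/1541) - 3430067/3470412 = -4563852/1541 - 3430067/3470412 = -15843732480271/5347904892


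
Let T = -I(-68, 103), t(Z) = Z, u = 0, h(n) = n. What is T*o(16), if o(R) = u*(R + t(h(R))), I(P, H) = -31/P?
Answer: 0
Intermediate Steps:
o(R) = 0 (o(R) = 0*(R + R) = 0*(2*R) = 0)
T = -31/68 (T = -(-31)/(-68) = -(-31)*(-1)/68 = -1*31/68 = -31/68 ≈ -0.45588)
T*o(16) = -31/68*0 = 0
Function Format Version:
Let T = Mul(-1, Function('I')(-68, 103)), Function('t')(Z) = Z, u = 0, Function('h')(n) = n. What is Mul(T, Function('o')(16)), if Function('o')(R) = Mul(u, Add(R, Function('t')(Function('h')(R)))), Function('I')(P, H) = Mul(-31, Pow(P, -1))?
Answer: 0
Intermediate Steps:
Function('o')(R) = 0 (Function('o')(R) = Mul(0, Add(R, R)) = Mul(0, Mul(2, R)) = 0)
T = Rational(-31, 68) (T = Mul(-1, Mul(-31, Pow(-68, -1))) = Mul(-1, Mul(-31, Rational(-1, 68))) = Mul(-1, Rational(31, 68)) = Rational(-31, 68) ≈ -0.45588)
Mul(T, Function('o')(16)) = Mul(Rational(-31, 68), 0) = 0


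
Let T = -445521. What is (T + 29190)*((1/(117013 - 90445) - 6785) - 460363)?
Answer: 574129148606317/2952 ≈ 1.9449e+11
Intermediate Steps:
(T + 29190)*((1/(117013 - 90445) - 6785) - 460363) = (-445521 + 29190)*((1/(117013 - 90445) - 6785) - 460363) = -416331*((1/26568 - 6785) - 460363) = -416331*(-180263879/26568 - 460363) = -416331*(-12411188063/26568) = 574129148606317/2952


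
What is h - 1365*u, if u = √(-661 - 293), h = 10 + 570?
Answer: 580 - 4095*I*√106 ≈ 580.0 - 42161.0*I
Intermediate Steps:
h = 580
u = 3*I*√106 (u = √(-954) = 3*I*√106 ≈ 30.887*I)
h - 1365*u = 580 - 4095*I*√106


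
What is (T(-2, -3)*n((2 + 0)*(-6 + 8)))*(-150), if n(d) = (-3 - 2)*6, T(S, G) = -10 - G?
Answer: -31500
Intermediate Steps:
n(d) = -30 (n(d) = -5*6 = -30)
(T(-2, -3)*n((2 + 0)*(-6 + 8)))*(-150) = ((-10 - 1*(-3))*(-30))*(-150) = ((-10 + 3)*(-30))*(-150) = -7*(-30)*(-150) = 210*(-150) = -31500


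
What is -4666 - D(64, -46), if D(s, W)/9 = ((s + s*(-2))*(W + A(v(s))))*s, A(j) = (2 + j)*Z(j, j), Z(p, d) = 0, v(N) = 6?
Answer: -1700410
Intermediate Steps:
A(j) = 0 (A(j) = (2 + j)*0 = 0)
D(s, W) = -9*W*s**2 (D(s, W) = 9*(((s + s*(-2))*(W + 0))*s) = 9*(((s - 2*s)*W)*s) = 9*(((-s)*W)*s) = 9*((-W*s)*s) = 9*(-W*s**2) = -9*W*s**2)
-4666 - D(64, -46) = -4666 - (-9)*(-46)*64**2 = -4666 - (-9)*(-46)*4096 = -4666 - 1*1695744 = -4666 - 1695744 = -1700410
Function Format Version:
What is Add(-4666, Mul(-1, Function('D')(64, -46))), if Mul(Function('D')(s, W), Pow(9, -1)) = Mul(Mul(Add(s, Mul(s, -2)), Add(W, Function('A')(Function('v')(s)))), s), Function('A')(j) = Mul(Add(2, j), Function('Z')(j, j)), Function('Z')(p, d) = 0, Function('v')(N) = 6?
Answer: -1700410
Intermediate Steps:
Function('A')(j) = 0 (Function('A')(j) = Mul(Add(2, j), 0) = 0)
Function('D')(s, W) = Mul(-9, W, Pow(s, 2)) (Function('D')(s, W) = Mul(9, Mul(Mul(Add(s, Mul(s, -2)), Add(W, 0)), s)) = Mul(9, Mul(Mul(Add(s, Mul(-2, s)), W), s)) = Mul(9, Mul(Mul(Mul(-1, s), W), s)) = Mul(9, Mul(Mul(-1, W, s), s)) = Mul(9, Mul(-1, W, Pow(s, 2))) = Mul(-9, W, Pow(s, 2)))
Add(-4666, Mul(-1, Function('D')(64, -46))) = Add(-4666, Mul(-1, Mul(-9, -46, Pow(64, 2)))) = Add(-4666, Mul(-1, Mul(-9, -46, 4096))) = Add(-4666, Mul(-1, 1695744)) = Add(-4666, -1695744) = -1700410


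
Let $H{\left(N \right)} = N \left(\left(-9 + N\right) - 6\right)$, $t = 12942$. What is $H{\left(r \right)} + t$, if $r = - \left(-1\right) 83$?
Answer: $18586$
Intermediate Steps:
$r = 83$ ($r = \left(-1\right) \left(-83\right) = 83$)
$H{\left(N \right)} = N \left(-15 + N\right)$
$H{\left(r \right)} + t = 83 \left(-15 + 83\right) + 12942 = 83 \cdot 68 + 12942 = 5644 + 12942 = 18586$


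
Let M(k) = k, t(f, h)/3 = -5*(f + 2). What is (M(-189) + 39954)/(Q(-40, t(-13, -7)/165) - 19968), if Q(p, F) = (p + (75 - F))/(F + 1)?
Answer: -39765/19951 ≈ -1.9931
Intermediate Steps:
t(f, h) = -30 - 15*f (t(f, h) = 3*(-5*(f + 2)) = 3*(-5*(2 + f)) = 3*(-10 - 5*f) = -30 - 15*f)
Q(p, F) = (75 + p - F)/(1 + F)
(M(-189) + 39954)/(Q(-40, t(-13, -7)/165) - 19968) = (-189 + 39954)/((75 - 40 - (-30 - 15*(-13))/165)/(1 + (-30 - 15*(-13))/165) - 19968) = 39765/((75 - 40 - (-30 + 195)/165)/(1 + (-30 + 195)*(1/165)) - 19968) = 39765/((75 - 40 - 165/165)/(1 + 165*(1/165)) - 19968) = 39765/((75 - 40 - 1*1)/(1 + 1) - 19968) = 39765/((75 - 40 - 1)/2 - 19968) = 39765/((½)*34 - 19968) = 39765/(17 - 19968) = 39765/(-19951) = 39765*(-1/19951) = -39765/19951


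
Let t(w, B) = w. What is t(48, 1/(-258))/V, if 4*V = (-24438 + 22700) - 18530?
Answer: -16/1689 ≈ -0.0094731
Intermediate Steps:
V = -5067 (V = ((-24438 + 22700) - 18530)/4 = (-1738 - 18530)/4 = (1/4)*(-20268) = -5067)
t(48, 1/(-258))/V = 48/(-5067) = 48*(-1/5067) = -16/1689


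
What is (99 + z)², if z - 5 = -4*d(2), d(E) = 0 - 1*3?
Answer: 13456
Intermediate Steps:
d(E) = -3 (d(E) = 0 - 3 = -3)
z = 17 (z = 5 - 4*(-3) = 5 + 12 = 17)
(99 + z)² = (99 + 17)² = 116² = 13456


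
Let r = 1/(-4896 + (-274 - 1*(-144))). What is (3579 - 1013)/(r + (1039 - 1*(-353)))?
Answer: 12896716/6996191 ≈ 1.8434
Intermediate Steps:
r = -1/5026 (r = 1/(-4896 + (-274 + 144)) = 1/(-4896 - 130) = 1/(-5026) = -1/5026 ≈ -0.00019897)
(3579 - 1013)/(r + (1039 - 1*(-353))) = (3579 - 1013)/(-1/5026 + (1039 - 1*(-353))) = 2566/(-1/5026 + (1039 + 353)) = 2566/(-1/5026 + 1392) = 2566/(6996191/5026) = 2566*(5026/6996191) = 12896716/6996191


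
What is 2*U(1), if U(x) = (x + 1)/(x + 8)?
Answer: 4/9 ≈ 0.44444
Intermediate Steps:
U(x) = (1 + x)/(8 + x)
2*U(1) = 2*((1 + 1)/(8 + 1)) = 2*(2/9) = 4/9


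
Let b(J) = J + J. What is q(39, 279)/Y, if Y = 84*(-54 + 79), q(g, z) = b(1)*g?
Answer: 13/350 ≈ 0.037143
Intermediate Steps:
b(J) = 2*J
q(g, z) = 2*g (q(g, z) = (2*1)*g = 2*g)
Y = 2100 (Y = 84*25 = 2100)
q(39, 279)/Y = (2*39)/2100 = 78*(1/2100) = 13/350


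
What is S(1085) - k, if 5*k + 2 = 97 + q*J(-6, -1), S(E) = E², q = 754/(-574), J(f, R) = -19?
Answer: 1689283447/1435 ≈ 1.1772e+6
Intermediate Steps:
q = -377/287 (q = 754*(-1/574) = -377/287 ≈ -1.3136)
k = 34428/1435 (k = -⅖ + (97 - 377/287*(-19))/5 = -⅖ + (97 + 7163/287)/5 = -⅖ + (⅕)*(35002/287) = -⅖ + 35002/1435 = 34428/1435 ≈ 23.992)
S(1085) - k = 1085² - 1*34428/1435 = 1177225 - 34428/1435 = 1689283447/1435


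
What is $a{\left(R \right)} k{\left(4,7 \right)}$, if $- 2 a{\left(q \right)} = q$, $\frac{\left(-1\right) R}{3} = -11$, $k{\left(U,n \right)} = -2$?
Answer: $33$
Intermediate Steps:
$R = 33$ ($R = \left(-3\right) \left(-11\right) = 33$)
$a{\left(q \right)} = - \frac{q}{2}$
$a{\left(R \right)} k{\left(4,7 \right)} = \left(- \frac{1}{2}\right) 33 \left(-2\right) = \left(- \frac{33}{2}\right) \left(-2\right) = 33$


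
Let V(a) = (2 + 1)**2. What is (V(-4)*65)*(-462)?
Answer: -270270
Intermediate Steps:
V(a) = 9 (V(a) = 3**2 = 9)
(V(-4)*65)*(-462) = (9*65)*(-462) = 585*(-462) = -270270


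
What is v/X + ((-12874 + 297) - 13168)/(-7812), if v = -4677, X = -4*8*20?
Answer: 13253381/1249920 ≈ 10.603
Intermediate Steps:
X = -640 (X = -32*20 = -640)
v/X + ((-12874 + 297) - 13168)/(-7812) = -4677/(-640) + ((-12874 + 297) - 13168)/(-7812) = -4677*(-1/640) + (-12577 - 13168)*(-1/7812) = 4677/640 - 25745*(-1/7812) = 4677/640 + 25745/7812 = 13253381/1249920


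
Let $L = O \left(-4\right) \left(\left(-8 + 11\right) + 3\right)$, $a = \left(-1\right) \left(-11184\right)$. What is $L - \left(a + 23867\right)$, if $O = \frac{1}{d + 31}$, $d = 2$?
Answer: $- \frac{385569}{11} \approx -35052.0$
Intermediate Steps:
$a = 11184$
$O = \frac{1}{33}$ ($O = \frac{1}{2 + 31} = \frac{1}{33} \approx 0.030303$)
$L = - \frac{8}{11}$ ($L = \frac{1}{33} \left(-4\right) \left(\left(-8 + 11\right) + 3\right) = - \frac{4 \left(3 + 3\right)}{33} = \left(- \frac{4}{33}\right) 6 = - \frac{8}{11} \approx -0.72727$)
$L - \left(a + 23867\right) = - \frac{8}{11} - \left(11184 + 23867\right) = - \frac{8}{11} - 35051 = - \frac{385569}{11}$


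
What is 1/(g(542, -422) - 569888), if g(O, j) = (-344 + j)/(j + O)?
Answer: -60/34193663 ≈ -1.7547e-6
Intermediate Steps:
g(O, j) = (-344 + j)/(O + j)
1/(g(542, -422) - 569888) = 1/((-344 - 422)/(542 - 422) - 569888) = 1/(-766/120 - 569888) = 1/((1/120)*(-766) - 569888) = 1/(-383/60 - 569888) = 1/(-34193663/60) = -60/34193663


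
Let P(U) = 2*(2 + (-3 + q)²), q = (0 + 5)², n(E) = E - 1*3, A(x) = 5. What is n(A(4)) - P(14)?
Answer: -970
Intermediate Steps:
n(E) = -3 + E (n(E) = E - 3 = -3 + E)
q = 25 (q = 5² = 25)
P(U) = 972 (P(U) = 2*(2 + (-3 + 25)²) = 2*(2 + 22²) = 2*(2 + 484) = 2*486 = 972)
n(A(4)) - P(14) = (-3 + 5) - 1*972 = 2 - 972 = -970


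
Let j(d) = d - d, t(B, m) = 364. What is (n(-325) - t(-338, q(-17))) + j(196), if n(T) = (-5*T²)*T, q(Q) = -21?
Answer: 171640261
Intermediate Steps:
n(T) = -5*T³
j(d) = 0
(n(-325) - t(-338, q(-17))) + j(196) = (-5*(-325)³ - 1*364) + 0 = (-5*(-34328125) - 364) + 0 = (171640625 - 364) + 0 = 171640261 + 0 = 171640261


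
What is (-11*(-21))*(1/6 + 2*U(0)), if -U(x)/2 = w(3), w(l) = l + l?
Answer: -11011/2 ≈ -5505.5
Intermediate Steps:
w(l) = 2*l
U(x) = -12 (U(x) = -4*3 = -2*6 = -12)
(-11*(-21))*(1/6 + 2*U(0)) = (-11*(-21))*(1/6 + 2*(-12)) = 231*(1*(1/6) - 24) = 231*(1/6 - 24) = 231*(-143/6) = -11011/2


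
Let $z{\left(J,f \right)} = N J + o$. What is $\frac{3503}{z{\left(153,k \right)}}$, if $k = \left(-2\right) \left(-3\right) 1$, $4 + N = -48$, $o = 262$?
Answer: $- \frac{3503}{7694} \approx -0.45529$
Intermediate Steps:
$N = -52$ ($N = -4 - 48 = -52$)
$k = 6$ ($k = 6 \cdot 1 = 6$)
$z{\left(J,f \right)} = 262 - 52 J$ ($z{\left(J,f \right)} = - 52 J + 262 = 262 - 52 J$)
$\frac{3503}{z{\left(153,k \right)}} = \frac{3503}{262 - 7956} = \frac{3503}{-7694} = 3503 \left(- \frac{1}{7694}\right) = - \frac{3503}{7694}$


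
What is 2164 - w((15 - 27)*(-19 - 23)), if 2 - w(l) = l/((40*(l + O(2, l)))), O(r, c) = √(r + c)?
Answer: 1370237426/633775 - 63*√506/1267550 ≈ 2162.0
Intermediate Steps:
O(r, c) = √(c + r)
w(l) = 2 - l/(40*l + 40*√(2 + l)) (w(l) = 2 - l/(40*(l + √(l + 2))) = 2 - l/(40*(l + √(2 + l))) = 2 - l/(40*l + 40*√(2 + l)))
2164 - w((15 - 27)*(-19 - 23)) = 2164 - (2*√(2 + (15 - 27)*(-19 - 23)) + 79*((15 - 27)*(-19 - 23))/40)/((15 - 27)*(-19 - 23) + √(2 + (15 - 27)*(-19 - 23))) = 2164 - (2*√(2 - 12*(-42)) + 79*(-12*(-42))/40)/(-12*(-42) + √(2 - 12*(-42))) = 2164 - (2*√(2 + 504) + (79/40)*504)/(504 + √(2 + 504)) = 2164 - (2*√506 + 4977/5)/(504 + √506) = 2164 - (4977/5 + 2*√506)/(504 + √506)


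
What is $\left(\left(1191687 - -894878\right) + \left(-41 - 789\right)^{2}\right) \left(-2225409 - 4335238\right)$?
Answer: $-18208846125855$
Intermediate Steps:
$\left(\left(1191687 - -894878\right) + \left(-41 - 789\right)^{2}\right) \left(-2225409 - 4335238\right) = \left(\left(1191687 + 894878\right) + \left(-830\right)^{2}\right) \left(-6560647\right) = \left(2086565 + 688900\right) \left(-6560647\right) = 2775465 \left(-6560647\right) = -18208846125855$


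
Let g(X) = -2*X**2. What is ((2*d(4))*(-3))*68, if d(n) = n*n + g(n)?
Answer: 6528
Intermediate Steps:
d(n) = -n**2 (d(n) = n*n - 2*n**2 = n**2 - 2*n**2 = -n**2)
((2*d(4))*(-3))*68 = ((2*(-1*4**2))*(-3))*68 = ((2*(-1*16))*(-3))*68 = ((2*(-16))*(-3))*68 = -32*(-3)*68 = 96*68 = 6528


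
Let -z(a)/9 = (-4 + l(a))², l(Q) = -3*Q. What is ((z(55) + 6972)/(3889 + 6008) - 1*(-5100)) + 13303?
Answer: 60628138/3299 ≈ 18378.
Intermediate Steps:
z(a) = -9*(-4 - 3*a)²
((z(55) + 6972)/(3889 + 6008) - 1*(-5100)) + 13303 = ((-9*(4 + 3*55)² + 6972)/(3889 + 6008) - 1*(-5100)) + 13303 = ((-9*(4 + 165)² + 6972)/9897 + 5100) + 13303 = ((-9*169² + 6972)*(1/9897) + 5100) + 13303 = ((-9*28561 + 6972)*(1/9897) + 5100) + 13303 = ((-257049 + 6972)*(1/9897) + 5100) + 13303 = (-250077*1/9897 + 5100) + 13303 = (-83359/3299 + 5100) + 13303 = 16741541/3299 + 13303 = 60628138/3299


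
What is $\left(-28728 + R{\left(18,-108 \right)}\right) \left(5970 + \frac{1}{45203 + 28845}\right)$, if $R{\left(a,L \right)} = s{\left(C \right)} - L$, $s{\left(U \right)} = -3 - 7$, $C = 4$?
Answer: $- \frac{6328182820715}{37024} \approx -1.7092 \cdot 10^{8}$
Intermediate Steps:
$s{\left(U \right)} = -10$
$R{\left(a,L \right)} = -10 - L$
$\left(-28728 + R{\left(18,-108 \right)}\right) \left(5970 + \frac{1}{45203 + 28845}\right) = \left(-28728 - -98\right) \left(5970 + \frac{1}{45203 + 28845}\right) = \left(-28728 + \left(-10 + 108\right)\right) \left(5970 + \frac{1}{74048}\right) = \left(-28728 + 98\right) \left(5970 + \frac{1}{74048}\right) = \left(-28630\right) \frac{442066561}{74048} = - \frac{6328182820715}{37024}$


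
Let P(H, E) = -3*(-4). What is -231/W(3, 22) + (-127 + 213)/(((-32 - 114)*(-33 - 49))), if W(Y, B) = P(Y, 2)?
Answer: -230375/11972 ≈ -19.243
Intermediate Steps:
P(H, E) = 12
W(Y, B) = 12
-231/W(3, 22) + (-127 + 213)/(((-32 - 114)*(-33 - 49))) = -231/12 + (-127 + 213)/(((-32 - 114)*(-33 - 49))) = -231*1/12 + 86/((-146*(-82))) = -77/4 + 86/11972 = -77/4 + 86*(1/11972) = -77/4 + 43/5986 = -230375/11972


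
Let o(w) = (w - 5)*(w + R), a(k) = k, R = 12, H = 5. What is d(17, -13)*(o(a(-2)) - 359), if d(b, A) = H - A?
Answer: -7722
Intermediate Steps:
d(b, A) = 5 - A
o(w) = (-5 + w)*(12 + w) (o(w) = (w - 5)*(w + 12) = (-5 + w)*(12 + w))
d(17, -13)*(o(a(-2)) - 359) = (5 - 1*(-13))*((-60 + (-2)**2 + 7*(-2)) - 359) = (5 + 13)*((-60 + 4 - 14) - 359) = 18*(-70 - 359) = 18*(-429) = -7722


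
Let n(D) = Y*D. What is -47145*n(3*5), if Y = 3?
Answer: -2121525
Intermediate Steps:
n(D) = 3*D
-47145*n(3*5) = -141435*3*5 = -141435*15 = -47145*45 = -2121525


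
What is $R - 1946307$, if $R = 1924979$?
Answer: $-21328$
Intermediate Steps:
$R - 1946307 = 1924979 - 1946307 = -21328$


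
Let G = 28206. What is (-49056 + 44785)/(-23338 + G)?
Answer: -4271/4868 ≈ -0.87736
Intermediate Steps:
(-49056 + 44785)/(-23338 + G) = (-49056 + 44785)/(-23338 + 28206) = -4271/4868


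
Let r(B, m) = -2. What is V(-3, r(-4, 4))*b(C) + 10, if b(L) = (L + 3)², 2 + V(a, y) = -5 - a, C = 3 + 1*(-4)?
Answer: -6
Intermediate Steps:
C = -1 (C = 3 - 4 = -1)
V(a, y) = -7 - a (V(a, y) = -2 + (-5 - a) = -7 - a)
b(L) = (3 + L)²
V(-3, r(-4, 4))*b(C) + 10 = (-7 - 1*(-3))*(3 - 1)² + 10 = (-7 + 3)*2² + 10 = -4*4 + 10 = -16 + 10 = -6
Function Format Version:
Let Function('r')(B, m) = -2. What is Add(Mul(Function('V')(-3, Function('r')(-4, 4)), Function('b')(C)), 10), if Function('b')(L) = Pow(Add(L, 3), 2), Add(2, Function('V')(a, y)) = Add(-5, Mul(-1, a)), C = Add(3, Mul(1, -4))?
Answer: -6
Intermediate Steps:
C = -1 (C = Add(3, -4) = -1)
Function('V')(a, y) = Add(-7, Mul(-1, a)) (Function('V')(a, y) = Add(-2, Add(-5, Mul(-1, a))) = Add(-7, Mul(-1, a)))
Function('b')(L) = Pow(Add(3, L), 2)
Add(Mul(Function('V')(-3, Function('r')(-4, 4)), Function('b')(C)), 10) = Add(Mul(Add(-7, Mul(-1, -3)), Pow(Add(3, -1), 2)), 10) = Add(Mul(Add(-7, 3), Pow(2, 2)), 10) = Add(Mul(-4, 4), 10) = Add(-16, 10) = -6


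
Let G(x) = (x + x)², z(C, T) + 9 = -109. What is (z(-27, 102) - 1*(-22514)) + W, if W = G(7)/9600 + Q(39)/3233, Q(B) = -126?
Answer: 173774899217/7759200 ≈ 22396.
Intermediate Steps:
z(C, T) = -118 (z(C, T) = -9 - 109 = -118)
G(x) = 4*x² (G(x) = (2*x)² = 4*x²)
W = -143983/7759200 (W = (4*7²)/9600 - 126/3233 = (4*49)*(1/9600) - 126*1/3233 = 196*(1/9600) - 126/3233 = 49/2400 - 126/3233 = -143983/7759200 ≈ -0.018556)
(z(-27, 102) - 1*(-22514)) + W = (-118 - 1*(-22514)) - 143983/7759200 = (-118 + 22514) - 143983/7759200 = 22396 - 143983/7759200 = 173774899217/7759200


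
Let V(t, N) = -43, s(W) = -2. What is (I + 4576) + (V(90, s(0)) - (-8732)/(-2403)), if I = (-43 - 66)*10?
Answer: 8264797/2403 ≈ 3439.4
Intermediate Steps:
I = -1090 (I = -109*10 = -1090)
(I + 4576) + (V(90, s(0)) - (-8732)/(-2403)) = (-1090 + 4576) + (-43 - (-8732)/(-2403)) = 3486 + (-43 - (-8732)*(-1)/2403) = 3486 + (-43 - 1*8732/2403) = 3486 + (-43 - 8732/2403) = 3486 - 112061/2403 = 8264797/2403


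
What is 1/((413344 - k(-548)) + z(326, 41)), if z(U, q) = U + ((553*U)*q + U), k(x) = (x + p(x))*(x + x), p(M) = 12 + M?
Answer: 1/6617330 ≈ 1.5112e-7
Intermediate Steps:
k(x) = 2*x*(12 + 2*x) (k(x) = (x + (12 + x))*(x + x) = (12 + 2*x)*(2*x) = 2*x*(12 + 2*x))
z(U, q) = 2*U + 553*U*q (z(U, q) = U + (553*U*q + U) = U + (U + 553*U*q) = 2*U + 553*U*q)
1/((413344 - k(-548)) + z(326, 41)) = 1/((413344 - 4*(-548)*(6 - 548)) + 326*(2 + 553*41)) = 1/((413344 - 4*(-548)*(-542)) + 326*(2 + 22673)) = 1/((413344 - 1*1188064) + 326*22675) = 1/((413344 - 1188064) + 7392050) = 1/(-774720 + 7392050) = 1/6617330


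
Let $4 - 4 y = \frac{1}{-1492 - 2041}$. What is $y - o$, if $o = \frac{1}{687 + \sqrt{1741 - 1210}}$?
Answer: $\frac{1108854095}{1110393636} + \frac{\sqrt{59}}{157146} \approx 0.99866$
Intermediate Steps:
$y = \frac{14133}{14132}$ ($y = 1 - \frac{1}{4 \left(-1492 - 2041\right)} = 1 - \frac{1}{4 \left(-3533\right)} = 1 - - \frac{1}{14132} = 1 + \frac{1}{14132} = \frac{14133}{14132} \approx 1.0001$)
$o = \frac{1}{687 + 3 \sqrt{59}}$ ($o = \frac{1}{687 + \sqrt{531}} = \frac{1}{687 + 3 \sqrt{59}} \approx 0.0014084$)
$y - o = \frac{14133}{14132} - \left(\frac{229}{157146} - \frac{\sqrt{59}}{157146}\right) = \frac{1108854095}{1110393636} + \frac{\sqrt{59}}{157146}$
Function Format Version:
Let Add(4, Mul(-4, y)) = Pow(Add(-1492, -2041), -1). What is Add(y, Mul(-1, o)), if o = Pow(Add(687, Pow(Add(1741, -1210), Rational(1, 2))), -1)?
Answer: Add(Rational(1108854095, 1110393636), Mul(Rational(1, 157146), Pow(59, Rational(1, 2)))) ≈ 0.99866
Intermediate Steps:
y = Rational(14133, 14132) (y = Add(1, Mul(Rational(-1, 4), Pow(Add(-1492, -2041), -1))) = Add(1, Mul(Rational(-1, 4), Pow(-3533, -1))) = Add(1, Mul(Rational(-1, 4), Rational(-1, 3533))) = Add(1, Rational(1, 14132)) = Rational(14133, 14132) ≈ 1.0001)
o = Pow(Add(687, Mul(3, Pow(59, Rational(1, 2)))), -1) (o = Pow(Add(687, Pow(531, Rational(1, 2))), -1) = Pow(Add(687, Mul(3, Pow(59, Rational(1, 2)))), -1) ≈ 0.0014084)
Add(y, Mul(-1, o)) = Add(Rational(14133, 14132), Mul(-1, Add(Rational(229, 157146), Mul(Rational(-1, 157146), Pow(59, Rational(1, 2)))))) = Add(Rational(14133, 14132), Add(Rational(-229, 157146), Mul(Rational(1, 157146), Pow(59, Rational(1, 2))))) = Add(Rational(1108854095, 1110393636), Mul(Rational(1, 157146), Pow(59, Rational(1, 2))))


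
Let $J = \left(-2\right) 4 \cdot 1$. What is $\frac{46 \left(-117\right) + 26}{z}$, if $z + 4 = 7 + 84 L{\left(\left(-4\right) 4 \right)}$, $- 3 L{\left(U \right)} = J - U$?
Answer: $\frac{412}{17} \approx 24.235$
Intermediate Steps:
$J = -8$ ($J = \left(-8\right) 1 = -8$)
$L{\left(U \right)} = \frac{8}{3} + \frac{U}{3}$ ($L{\left(U \right)} = - \frac{-8 - U}{3} = \frac{8}{3} + \frac{U}{3}$)
$z = -221$ ($z = -4 + \left(7 + 84 \left(\frac{8}{3} + \frac{\left(-4\right) 4}{3}\right)\right) = -4 + \left(7 + 84 \left(\frac{8}{3} + \frac{1}{3} \left(-16\right)\right)\right) = -4 + \left(7 + 84 \left(\frac{8}{3} - \frac{16}{3}\right)\right) = -4 + \left(7 + 84 \left(- \frac{8}{3}\right)\right) = -4 + \left(7 - 224\right) = -4 - 217 = -221$)
$\frac{46 \left(-117\right) + 26}{z} = \frac{46 \left(-117\right) + 26}{-221} = \left(-5382 + 26\right) \left(- \frac{1}{221}\right) = \left(-5356\right) \left(- \frac{1}{221}\right) = \frac{412}{17}$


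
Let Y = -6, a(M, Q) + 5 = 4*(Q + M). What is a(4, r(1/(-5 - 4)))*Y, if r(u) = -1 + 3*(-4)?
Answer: 246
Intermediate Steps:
r(u) = -13 (r(u) = -1 - 12 = -13)
a(M, Q) = -5 + 4*M + 4*Q (a(M, Q) = -5 + 4*(Q + M) = -5 + 4*(M + Q) = -5 + (4*M + 4*Q) = -5 + 4*M + 4*Q)
a(4, r(1/(-5 - 4)))*Y = (-5 + 4*4 + 4*(-13))*(-6) = (-5 + 16 - 52)*(-6) = -41*(-6) = 246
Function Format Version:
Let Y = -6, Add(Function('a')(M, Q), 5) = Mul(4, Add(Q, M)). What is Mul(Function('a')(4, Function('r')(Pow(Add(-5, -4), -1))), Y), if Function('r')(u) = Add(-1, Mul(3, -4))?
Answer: 246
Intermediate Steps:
Function('r')(u) = -13 (Function('r')(u) = Add(-1, -12) = -13)
Function('a')(M, Q) = Add(-5, Mul(4, M), Mul(4, Q)) (Function('a')(M, Q) = Add(-5, Mul(4, Add(Q, M))) = Add(-5, Mul(4, Add(M, Q))) = Add(-5, Add(Mul(4, M), Mul(4, Q))) = Add(-5, Mul(4, M), Mul(4, Q)))
Mul(Function('a')(4, Function('r')(Pow(Add(-5, -4), -1))), Y) = Mul(Add(-5, Mul(4, 4), Mul(4, -13)), -6) = Mul(Add(-5, 16, -52), -6) = Mul(-41, -6) = 246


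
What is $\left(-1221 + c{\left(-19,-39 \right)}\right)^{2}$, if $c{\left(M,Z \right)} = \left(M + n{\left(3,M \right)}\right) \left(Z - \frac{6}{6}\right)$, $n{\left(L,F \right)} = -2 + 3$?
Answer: $251001$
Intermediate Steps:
$n{\left(L,F \right)} = 1$
$c{\left(M,Z \right)} = \left(1 + M\right) \left(-1 + Z\right)$ ($c{\left(M,Z \right)} = \left(M + 1\right) \left(Z - \frac{6}{6}\right) = \left(1 + M\right) \left(Z - 1\right) = \left(1 + M\right) \left(-1 + Z\right)$)
$\left(-1221 + c{\left(-19,-39 \right)}\right)^{2} = \left(-1221 - -720\right)^{2} = \left(-1221 + \left(-1 - 39 + 19 + 741\right)\right)^{2} = \left(-1221 + 720\right)^{2} = \left(-501\right)^{2} = 251001$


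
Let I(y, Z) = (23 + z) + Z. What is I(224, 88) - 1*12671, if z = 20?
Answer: -12540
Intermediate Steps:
I(y, Z) = 43 + Z (I(y, Z) = (23 + 20) + Z = 43 + Z)
I(224, 88) - 1*12671 = (43 + 88) - 1*12671 = 131 - 12671 = -12540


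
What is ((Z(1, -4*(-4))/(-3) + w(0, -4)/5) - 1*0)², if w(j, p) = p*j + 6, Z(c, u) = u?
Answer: 3844/225 ≈ 17.084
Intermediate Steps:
w(j, p) = 6 + j*p (w(j, p) = j*p + 6 = 6 + j*p)
((Z(1, -4*(-4))/(-3) + w(0, -4)/5) - 1*0)² = ((-4*(-4)/(-3) + (6 + 0*(-4))/5) - 1*0)² = ((16*(-⅓) + (6 + 0)*(⅕)) + 0)² = ((-16/3 + 6*(⅕)) + 0)² = ((-16/3 + 6/5) + 0)² = (-62/15 + 0)² = (-62/15)² = 3844/225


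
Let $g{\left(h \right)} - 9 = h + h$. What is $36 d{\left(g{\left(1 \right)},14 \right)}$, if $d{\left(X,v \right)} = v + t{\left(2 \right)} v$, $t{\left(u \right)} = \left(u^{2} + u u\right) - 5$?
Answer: $2016$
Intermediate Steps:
$t{\left(u \right)} = -5 + 2 u^{2}$ ($t{\left(u \right)} = \left(u^{2} + u^{2}\right) - 5 = 2 u^{2} - 5 = -5 + 2 u^{2}$)
$g{\left(h \right)} = 9 + 2 h$ ($g{\left(h \right)} = 9 + \left(h + h\right) = 9 + 2 h$)
$d{\left(X,v \right)} = 4 v$ ($d{\left(X,v \right)} = v + \left(-5 + 2 \cdot 2^{2}\right) v = v + \left(-5 + 2 \cdot 4\right) v = v + \left(-5 + 8\right) v = v + 3 v = 4 v$)
$36 d{\left(g{\left(1 \right)},14 \right)} = 36 \cdot 4 \cdot 14 = 36 \cdot 56 = 2016$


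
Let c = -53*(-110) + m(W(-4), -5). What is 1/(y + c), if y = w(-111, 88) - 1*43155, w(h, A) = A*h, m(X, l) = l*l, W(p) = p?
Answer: -1/47068 ≈ -2.1246e-5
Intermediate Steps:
m(X, l) = l²
y = -52923 (y = 88*(-111) - 1*43155 = -9768 - 43155 = -52923)
c = 5855 (c = -53*(-110) + (-5)² = 5830 + 25 = 5855)
1/(y + c) = 1/(-52923 + 5855) = 1/(-47068) = -1/47068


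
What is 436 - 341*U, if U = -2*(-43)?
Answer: -28890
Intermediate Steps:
U = 86
436 - 341*U = 436 - 341*86 = 436 - 29326 = -28890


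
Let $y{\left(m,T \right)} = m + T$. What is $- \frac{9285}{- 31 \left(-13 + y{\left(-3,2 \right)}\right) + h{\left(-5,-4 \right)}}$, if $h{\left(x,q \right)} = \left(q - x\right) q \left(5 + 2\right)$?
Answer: $- \frac{9285}{406} \approx -22.869$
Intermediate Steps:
$y{\left(m,T \right)} = T + m$
$h{\left(x,q \right)} = 7 q \left(q - x\right)$ ($h{\left(x,q \right)} = q \left(q - x\right) 7 = 7 q \left(q - x\right)$)
$- \frac{9285}{- 31 \left(-13 + y{\left(-3,2 \right)}\right) + h{\left(-5,-4 \right)}} = - \frac{9285}{- 31 \left(-13 + \left(2 - 3\right)\right) + 7 \left(-4\right) \left(-4 - -5\right)} = - \frac{9285}{- 31 \left(-13 - 1\right) + 7 \left(-4\right) \left(-4 + 5\right)} = - \frac{9285}{\left(-31\right) \left(-14\right) + 7 \left(-4\right) 1} = - \frac{9285}{434 - 28} = - \frac{9285}{406}$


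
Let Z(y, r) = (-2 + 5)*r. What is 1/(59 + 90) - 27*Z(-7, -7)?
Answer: 84484/149 ≈ 567.01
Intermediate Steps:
Z(y, r) = 3*r
1/(59 + 90) - 27*Z(-7, -7) = 1/(59 + 90) - 81*(-7) = 1/149 - 27*(-21) = 1/149 + 567 = 84484/149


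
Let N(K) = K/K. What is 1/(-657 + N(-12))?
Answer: -1/656 ≈ -0.0015244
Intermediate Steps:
N(K) = 1
1/(-657 + N(-12)) = 1/(-657 + 1) = 1/(-656) = -1/656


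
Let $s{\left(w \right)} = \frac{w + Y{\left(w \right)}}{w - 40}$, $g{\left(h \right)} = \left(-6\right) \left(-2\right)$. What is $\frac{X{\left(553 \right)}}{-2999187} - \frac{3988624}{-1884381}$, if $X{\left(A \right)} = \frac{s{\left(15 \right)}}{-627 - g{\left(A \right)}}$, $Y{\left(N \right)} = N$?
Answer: $\frac{4246733382027986}{2006321904377685} \approx 2.1167$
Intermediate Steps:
$g{\left(h \right)} = 12$
$s{\left(w \right)} = \frac{2 w}{-40 + w}$ ($s{\left(w \right)} = \frac{w + w}{w - 40} = \frac{2 w}{-40 + w}$)
$X{\left(A \right)} = \frac{2}{1065}$ ($X{\left(A \right)} = \frac{2 \cdot 15 \frac{1}{-40 + 15}}{-627 - 12} = \frac{2 \cdot 15 \frac{1}{-25}}{-627 - 12} = \frac{2 \cdot 15 \left(- \frac{1}{25}\right)}{-639} = \left(- \frac{6}{5}\right) \left(- \frac{1}{639}\right) = \frac{2}{1065}$)
$\frac{X{\left(553 \right)}}{-2999187} - \frac{3988624}{-1884381} = \frac{2}{1065 \left(-2999187\right)} - \frac{3988624}{-1884381} = \frac{2}{1065} \left(- \frac{1}{2999187}\right) - - \frac{3988624}{1884381} = - \frac{2}{3194134155} + \frac{3988624}{1884381} = \frac{4246733382027986}{2006321904377685}$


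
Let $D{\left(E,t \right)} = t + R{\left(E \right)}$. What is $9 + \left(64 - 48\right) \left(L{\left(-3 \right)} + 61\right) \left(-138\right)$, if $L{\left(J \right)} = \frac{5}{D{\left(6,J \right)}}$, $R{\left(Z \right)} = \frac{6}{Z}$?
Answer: $-129159$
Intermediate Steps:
$D{\left(E,t \right)} = t + \frac{6}{E}$
$L{\left(J \right)} = \frac{5}{1 + J}$ ($L{\left(J \right)} = \frac{5}{J + \frac{6}{6}} = \frac{5}{J + 6 \cdot \frac{1}{6}} = \frac{5}{J + 1} = \frac{5}{1 + J}$)
$9 + \left(64 - 48\right) \left(L{\left(-3 \right)} + 61\right) \left(-138\right) = 9 + \left(64 - 48\right) \left(\frac{5}{1 - 3} + 61\right) \left(-138\right) = 9 + \left(64 - 48\right) \left(\frac{5}{-2} + 61\right) \left(-138\right) = 9 + 16 \left(5 \left(- \frac{1}{2}\right) + 61\right) \left(-138\right) = 9 + 16 \left(- \frac{5}{2} + 61\right) \left(-138\right) = 9 + 16 \cdot \frac{117}{2} \left(-138\right) = 9 + 936 \left(-138\right) = 9 - 129168 = -129159$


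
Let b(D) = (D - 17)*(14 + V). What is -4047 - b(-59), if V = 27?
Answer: -931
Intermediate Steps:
b(D) = -697 + 41*D (b(D) = (D - 17)*(14 + 27) = (-17 + D)*41 = -697 + 41*D)
-4047 - b(-59) = -4047 - (-697 + 41*(-59)) = -4047 - (-697 - 2419) = -4047 - 1*(-3116) = -4047 + 3116 = -931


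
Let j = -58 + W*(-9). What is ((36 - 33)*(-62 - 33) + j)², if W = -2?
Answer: 105625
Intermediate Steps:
j = -40 (j = -58 - 2*(-9) = -58 + 18 = -40)
((36 - 33)*(-62 - 33) + j)² = ((36 - 33)*(-62 - 33) - 40)² = (3*(-95) - 40)² = (-285 - 40)² = (-325)² = 105625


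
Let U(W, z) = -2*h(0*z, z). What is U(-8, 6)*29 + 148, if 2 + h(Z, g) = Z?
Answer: 264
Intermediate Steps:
h(Z, g) = -2 + Z
U(W, z) = 4 (U(W, z) = -2*(-2 + 0*z) = -2*(-2 + 0) = -2*(-2) = 4)
U(-8, 6)*29 + 148 = 4*29 + 148 = 116 + 148 = 264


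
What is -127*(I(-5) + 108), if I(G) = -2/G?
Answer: -68834/5 ≈ -13767.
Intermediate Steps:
-127*(I(-5) + 108) = -127*(-2/(-5) + 108) = -127*(-2*(-⅕) + 108) = -127*(⅖ + 108) = -127*542/5 = -68834/5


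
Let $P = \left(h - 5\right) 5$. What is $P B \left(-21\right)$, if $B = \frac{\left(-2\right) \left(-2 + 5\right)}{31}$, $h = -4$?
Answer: $- \frac{5670}{31} \approx -182.9$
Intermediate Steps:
$P = -45$ ($P = \left(-4 - 5\right) 5 = \left(-9\right) 5 = -45$)
$B = - \frac{6}{31}$ ($B = \left(-2\right) 3 \cdot \frac{1}{31} = \left(-6\right) \frac{1}{31} = - \frac{6}{31} \approx -0.19355$)
$P B \left(-21\right) = \left(-45\right) \left(- \frac{6}{31}\right) \left(-21\right) = \frac{270}{31} \left(-21\right) = - \frac{5670}{31}$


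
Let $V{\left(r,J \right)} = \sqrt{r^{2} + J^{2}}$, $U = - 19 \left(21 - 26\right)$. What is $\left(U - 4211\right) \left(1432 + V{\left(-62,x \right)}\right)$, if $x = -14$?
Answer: $-5894112 - 8232 \sqrt{1010} \approx -6.1557 \cdot 10^{6}$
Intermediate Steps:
$U = 95$ ($U = \left(-19\right) \left(-5\right) = 95$)
$V{\left(r,J \right)} = \sqrt{J^{2} + r^{2}}$
$\left(U - 4211\right) \left(1432 + V{\left(-62,x \right)}\right) = \left(95 - 4211\right) \left(1432 + \sqrt{\left(-14\right)^{2} + \left(-62\right)^{2}}\right) = - 4116 \left(1432 + \sqrt{196 + 3844}\right) = - 4116 \left(1432 + \sqrt{4040}\right) = - 4116 \left(1432 + 2 \sqrt{1010}\right) = -5894112 - 8232 \sqrt{1010}$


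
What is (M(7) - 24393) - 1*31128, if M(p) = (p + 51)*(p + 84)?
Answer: -50243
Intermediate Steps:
M(p) = (51 + p)*(84 + p)
(M(7) - 24393) - 1*31128 = ((4284 + 7² + 135*7) - 24393) - 1*31128 = ((4284 + 49 + 945) - 24393) - 31128 = (5278 - 24393) - 31128 = -19115 - 31128 = -50243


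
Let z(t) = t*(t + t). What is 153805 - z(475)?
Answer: -297445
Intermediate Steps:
z(t) = 2*t² (z(t) = t*(2*t) = 2*t²)
153805 - z(475) = 153805 - 2*475² = 153805 - 2*225625 = 153805 - 1*451250 = 153805 - 451250 = -297445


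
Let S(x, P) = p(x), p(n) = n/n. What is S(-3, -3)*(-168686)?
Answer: -168686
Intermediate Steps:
p(n) = 1
S(x, P) = 1
S(-3, -3)*(-168686) = 1*(-168686) = -168686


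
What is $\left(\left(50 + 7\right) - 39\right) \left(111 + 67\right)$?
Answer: $3204$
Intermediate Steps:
$\left(\left(50 + 7\right) - 39\right) \left(111 + 67\right) = \left(57 - 39\right) 178 = 18 \cdot 178 = 3204$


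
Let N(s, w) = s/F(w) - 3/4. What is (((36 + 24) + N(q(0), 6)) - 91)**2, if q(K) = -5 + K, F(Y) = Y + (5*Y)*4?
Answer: 64176121/63504 ≈ 1010.6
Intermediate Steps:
F(Y) = 21*Y (F(Y) = Y + 20*Y = 21*Y)
N(s, w) = -3/4 + s/(21*w) (N(s, w) = s/((21*w)) - 3/4 = s*(1/(21*w)) - 3*1/4 = s/(21*w) - 3/4 = -3/4 + s/(21*w))
(((36 + 24) + N(q(0), 6)) - 91)**2 = (((36 + 24) + (-3/4 + (1/21)*(-5 + 0)/6)) - 91)**2 = ((60 + (-3/4 + (1/21)*(-5)*(1/6))) - 91)**2 = ((60 + (-3/4 - 5/126)) - 91)**2 = ((60 - 199/252) - 91)**2 = (14921/252 - 91)**2 = (-8011/252)**2 = 64176121/63504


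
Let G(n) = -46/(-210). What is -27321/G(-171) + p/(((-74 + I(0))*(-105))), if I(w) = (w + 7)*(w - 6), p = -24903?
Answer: -11647133223/93380 ≈ -1.2473e+5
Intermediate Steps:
G(n) = 23/105 (G(n) = -46*(-1/210) = 23/105)
I(w) = (-6 + w)*(7 + w) (I(w) = (7 + w)*(-6 + w) = (-6 + w)*(7 + w))
-27321/G(-171) + p/(((-74 + I(0))*(-105))) = -27321/23/105 - 24903*(-1/(105*(-74 + (-42 + 0 + 0**2)))) = -27321*105/23 - 24903*(-1/(105*(-74 + (-42 + 0 + 0)))) = -2868705/23 - 24903*(-1/(105*(-74 - 42))) = -2868705/23 - 24903/((-116*(-105))) = -2868705/23 - 24903/12180 = -2868705/23 - 24903*1/12180 = -2868705/23 - 8301/4060 = -11647133223/93380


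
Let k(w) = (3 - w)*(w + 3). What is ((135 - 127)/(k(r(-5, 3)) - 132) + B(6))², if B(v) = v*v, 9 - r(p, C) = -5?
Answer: 131698576/101761 ≈ 1294.2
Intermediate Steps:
r(p, C) = 14 (r(p, C) = 9 - 1*(-5) = 9 + 5 = 14)
B(v) = v²
k(w) = (3 + w)*(3 - w) (k(w) = (3 - w)*(3 + w) = (3 + w)*(3 - w))
((135 - 127)/(k(r(-5, 3)) - 132) + B(6))² = ((135 - 127)/((9 - 1*14²) - 132) + 6²)² = (8/((9 - 1*196) - 132) + 36)² = (8/((9 - 196) - 132) + 36)² = (8/(-187 - 132) + 36)² = (8/(-319) + 36)² = (8*(-1/319) + 36)² = (-8/319 + 36)² = (11476/319)² = 131698576/101761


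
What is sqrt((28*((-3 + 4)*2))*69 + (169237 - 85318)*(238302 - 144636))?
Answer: sqrt(7860360918) ≈ 88659.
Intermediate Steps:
sqrt((28*((-3 + 4)*2))*69 + (169237 - 85318)*(238302 - 144636)) = sqrt((28*(1*2))*69 + 83919*93666) = sqrt((28*2)*69 + 7860357054) = sqrt(56*69 + 7860357054) = sqrt(3864 + 7860357054) = sqrt(7860360918)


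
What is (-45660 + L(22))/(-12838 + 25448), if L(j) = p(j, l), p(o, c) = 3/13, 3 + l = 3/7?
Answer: -593577/163930 ≈ -3.6209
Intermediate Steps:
l = -18/7 (l = -3 + 3/7 = -18/7 ≈ -2.5714)
p(o, c) = 3/13 (p(o, c) = 3*(1/13) = 3/13)
L(j) = 3/13
(-45660 + L(22))/(-12838 + 25448) = (-45660 + 3/13)/(-12838 + 25448) = -593577/13/12610 = -593577/13*1/12610 = -593577/163930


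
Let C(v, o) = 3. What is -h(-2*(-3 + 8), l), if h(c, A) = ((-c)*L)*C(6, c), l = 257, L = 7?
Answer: -210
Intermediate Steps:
h(c, A) = -21*c (h(c, A) = (-c*7)*3 = -7*c*3 = -21*c)
-h(-2*(-3 + 8), l) = -(-21)*(-2*(-3 + 8)) = -(-21)*(-2*5) = -(-21)*(-10) = -1*210 = -210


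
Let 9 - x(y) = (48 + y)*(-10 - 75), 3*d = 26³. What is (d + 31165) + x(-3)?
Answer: 122573/3 ≈ 40858.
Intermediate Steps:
d = 17576/3 (d = (⅓)*26³ = (⅓)*17576 = 17576/3 ≈ 5858.7)
x(y) = 4089 + 85*y (x(y) = 9 - (48 + y)*(-10 - 75) = 9 - (48 + y)*(-85) = 9 - (-4080 - 85*y) = 9 + (4080 + 85*y) = 4089 + 85*y)
(d + 31165) + x(-3) = (17576/3 + 31165) + (4089 + 85*(-3)) = 111071/3 + (4089 - 255) = 111071/3 + 3834 = 122573/3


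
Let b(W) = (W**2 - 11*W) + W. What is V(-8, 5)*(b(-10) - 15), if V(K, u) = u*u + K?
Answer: 3145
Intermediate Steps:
V(K, u) = K + u**2 (V(K, u) = u**2 + K = K + u**2)
b(W) = W**2 - 10*W
V(-8, 5)*(b(-10) - 15) = (-8 + 5**2)*(-10*(-10 - 10) - 15) = (-8 + 25)*(-10*(-20) - 15) = 17*(200 - 15) = 17*185 = 3145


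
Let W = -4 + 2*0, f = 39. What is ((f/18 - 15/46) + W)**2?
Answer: 22201/4761 ≈ 4.6631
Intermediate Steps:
W = -4 (W = -4 + 0 = -4)
((f/18 - 15/46) + W)**2 = ((39/18 - 15/46) - 4)**2 = ((39*(1/18) - 15*1/46) - 4)**2 = ((13/6 - 15/46) - 4)**2 = (127/69 - 4)**2 = (-149/69)**2 = 22201/4761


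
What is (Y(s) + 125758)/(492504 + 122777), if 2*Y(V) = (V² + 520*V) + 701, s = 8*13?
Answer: 317113/1230562 ≈ 0.25770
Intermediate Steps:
s = 104
Y(V) = 701/2 + V²/2 + 260*V (Y(V) = ((V² + 520*V) + 701)/2 = (701 + V² + 520*V)/2 = 701/2 + V²/2 + 260*V)
(Y(s) + 125758)/(492504 + 122777) = ((701/2 + (½)*104² + 260*104) + 125758)/(492504 + 122777) = ((701/2 + (½)*10816 + 27040) + 125758)/615281 = ((701/2 + 5408 + 27040) + 125758)*(1/615281) = (65597/2 + 125758)*(1/615281) = (317113/2)*(1/615281) = 317113/1230562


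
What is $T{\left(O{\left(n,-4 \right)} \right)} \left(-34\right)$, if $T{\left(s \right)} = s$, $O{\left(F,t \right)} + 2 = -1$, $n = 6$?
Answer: $102$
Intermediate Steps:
$O{\left(F,t \right)} = -3$ ($O{\left(F,t \right)} = -2 - 1 = -3$)
$T{\left(O{\left(n,-4 \right)} \right)} \left(-34\right) = \left(-3\right) \left(-34\right) = 102$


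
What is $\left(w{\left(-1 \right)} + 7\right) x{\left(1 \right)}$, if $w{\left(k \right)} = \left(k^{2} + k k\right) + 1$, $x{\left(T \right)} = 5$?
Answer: $50$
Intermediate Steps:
$w{\left(k \right)} = 1 + 2 k^{2}$ ($w{\left(k \right)} = \left(k^{2} + k^{2}\right) + 1 = 2 k^{2} + 1 = 1 + 2 k^{2}$)
$\left(w{\left(-1 \right)} + 7\right) x{\left(1 \right)} = \left(\left(1 + 2 \left(-1\right)^{2}\right) + 7\right) 5 = \left(\left(1 + 2 \cdot 1\right) + 7\right) 5 = \left(\left(1 + 2\right) + 7\right) 5 = \left(3 + 7\right) 5 = 10 \cdot 5 = 50$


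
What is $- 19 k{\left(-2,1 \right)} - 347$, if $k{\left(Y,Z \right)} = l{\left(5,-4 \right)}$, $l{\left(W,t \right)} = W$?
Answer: $-442$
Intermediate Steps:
$k{\left(Y,Z \right)} = 5$
$- 19 k{\left(-2,1 \right)} - 347 = \left(-19\right) 5 - 347 = -95 - 347 = -442$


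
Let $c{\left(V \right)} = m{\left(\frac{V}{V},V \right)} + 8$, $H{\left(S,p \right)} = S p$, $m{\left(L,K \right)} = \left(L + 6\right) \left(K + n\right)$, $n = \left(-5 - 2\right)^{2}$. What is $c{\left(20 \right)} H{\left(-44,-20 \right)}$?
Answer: $432080$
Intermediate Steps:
$n = 49$ ($n = \left(-7\right)^{2} = 49$)
$m{\left(L,K \right)} = \left(6 + L\right) \left(49 + K\right)$ ($m{\left(L,K \right)} = \left(L + 6\right) \left(K + 49\right) = \left(6 + L\right) \left(49 + K\right)$)
$c{\left(V \right)} = 351 + 7 V$ ($c{\left(V \right)} = \left(294 + 6 V + 49 \frac{V}{V} + V \frac{V}{V}\right) + 8 = \left(294 + 6 V + 49 \cdot 1 + V 1\right) + 8 = \left(294 + 6 V + 49 + V\right) + 8 = \left(343 + 7 V\right) + 8 = 351 + 7 V$)
$c{\left(20 \right)} H{\left(-44,-20 \right)} = \left(351 + 7 \cdot 20\right) \left(\left(-44\right) \left(-20\right)\right) = \left(351 + 140\right) 880 = 491 \cdot 880 = 432080$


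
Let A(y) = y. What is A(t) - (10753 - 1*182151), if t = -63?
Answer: 171335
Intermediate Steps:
A(t) - (10753 - 1*182151) = -63 - (10753 - 1*182151) = -63 - (10753 - 182151) = -63 - 1*(-171398) = -63 + 171398 = 171335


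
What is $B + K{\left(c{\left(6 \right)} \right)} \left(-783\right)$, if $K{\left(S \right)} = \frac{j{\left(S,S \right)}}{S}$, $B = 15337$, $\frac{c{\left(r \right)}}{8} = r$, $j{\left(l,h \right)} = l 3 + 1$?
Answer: $\frac{207547}{16} \approx 12972.0$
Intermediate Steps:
$j{\left(l,h \right)} = 1 + 3 l$ ($j{\left(l,h \right)} = 3 l + 1 = 1 + 3 l$)
$c{\left(r \right)} = 8 r$
$K{\left(S \right)} = \frac{1 + 3 S}{S}$
$B + K{\left(c{\left(6 \right)} \right)} \left(-783\right) = 15337 + \left(3 + \frac{1}{8 \cdot 6}\right) \left(-783\right) = 15337 + \left(3 + \frac{1}{48}\right) \left(-783\right) = 15337 + \frac{145}{48} \left(-783\right) = 15337 - \frac{37845}{16} = \frac{207547}{16}$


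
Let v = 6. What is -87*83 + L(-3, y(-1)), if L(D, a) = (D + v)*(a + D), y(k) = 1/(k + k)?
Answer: -14463/2 ≈ -7231.5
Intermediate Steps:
y(k) = 1/(2*k)
L(D, a) = (6 + D)*(D + a) (L(D, a) = (D + 6)*(a + D) = (6 + D)*(D + a))
-87*83 + L(-3, y(-1)) = -87*83 + ((-3)² + 6*(-3) + 6*((½)/(-1)) - 3/(2*(-1))) = -7221 + (9 - 18 + 6*((½)*(-1)) - 3*(-1)/2) = -7221 + (9 - 18 + 6*(-½) - 3*(-½)) = -7221 + (9 - 18 - 3 + 3/2) = -7221 - 21/2 = -14463/2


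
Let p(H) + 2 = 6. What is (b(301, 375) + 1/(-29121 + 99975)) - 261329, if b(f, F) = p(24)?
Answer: -18515921549/70854 ≈ -2.6133e+5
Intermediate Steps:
p(H) = 4 (p(H) = -2 + 6 = 4)
b(f, F) = 4
(b(301, 375) + 1/(-29121 + 99975)) - 261329 = (4 + 1/(-29121 + 99975)) - 261329 = (4 + 1/70854) - 261329 = 283417/70854 - 261329 = -18515921549/70854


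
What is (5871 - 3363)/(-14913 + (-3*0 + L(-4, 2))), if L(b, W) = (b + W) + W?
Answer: -836/4971 ≈ -0.16818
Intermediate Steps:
L(b, W) = b + 2*W (L(b, W) = (W + b) + W = b + 2*W)
(5871 - 3363)/(-14913 + (-3*0 + L(-4, 2))) = (5871 - 3363)/(-14913 + (-3*0 + (-4 + 2*2))) = 2508/(-14913 + (-1*0 + (-4 + 4))) = 2508/(-14913 + (0 + 0)) = 2508/(-14913 + 0) = 2508/(-14913) = 2508*(-1/14913) = -836/4971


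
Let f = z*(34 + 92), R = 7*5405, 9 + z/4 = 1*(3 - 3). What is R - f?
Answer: 42371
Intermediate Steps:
z = -36 (z = -36 + 4*(1*(3 - 3)) = -36 + 4*(1*0) = -36 + 4*0 = -36 + 0 = -36)
R = 37835
f = -4536 (f = -36*(34 + 92) = -36*126 = -4536)
R - f = 37835 - 1*(-4536) = 37835 + 4536 = 42371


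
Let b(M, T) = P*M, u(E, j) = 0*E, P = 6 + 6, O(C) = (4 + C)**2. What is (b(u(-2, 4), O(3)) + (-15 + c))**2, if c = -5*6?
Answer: 2025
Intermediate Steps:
c = -30
P = 12
u(E, j) = 0
b(M, T) = 12*M
(b(u(-2, 4), O(3)) + (-15 + c))**2 = (12*0 + (-15 - 30))**2 = (0 - 45)**2 = (-45)**2 = 2025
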